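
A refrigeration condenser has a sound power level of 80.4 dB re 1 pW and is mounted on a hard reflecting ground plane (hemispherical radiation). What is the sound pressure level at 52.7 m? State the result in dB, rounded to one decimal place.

38.0 dB

The power spreads over a hemisphere of area 2π·r², so L_p = L_w − 10·log₁₀(2π·r²).
2π·r² = 1.745e+04 m², 10·log₁₀ of that is 42.418 dB.
L_p = 80.4 − 42.418 = 37.98 dB.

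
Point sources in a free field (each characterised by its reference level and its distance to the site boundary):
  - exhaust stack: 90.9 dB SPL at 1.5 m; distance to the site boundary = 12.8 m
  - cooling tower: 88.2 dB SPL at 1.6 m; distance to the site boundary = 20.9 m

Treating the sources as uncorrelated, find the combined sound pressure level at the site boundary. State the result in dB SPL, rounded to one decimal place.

73.2 dB SPL

First find each source's level at the receiver (point-source: −20·log₁₀(r/r_ref)), then combine on an intensity basis.
exhaust stack: 90.9 − 20·log₁₀(12.8/1.5) = 90.9 − 18.62 = 72.28 dB SPL.
cooling tower: 88.2 − 20·log₁₀(20.9/1.6) = 88.2 − 22.32 = 65.88 dB SPL.
Σ 10^(L/10) = 2.077e+07 → L_total = 10·log₁₀(2.077e+07) = 73.17 dB SPL.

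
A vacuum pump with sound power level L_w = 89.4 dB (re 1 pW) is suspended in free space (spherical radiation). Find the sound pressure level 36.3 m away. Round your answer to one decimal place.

The power spreads over a sphere of area 4π·r², so L_p = L_w − 10·log₁₀(4π·r²).
4π·r² = 1.656e+04 m², 10·log₁₀ of that is 42.190 dB.
L_p = 89.4 − 42.190 = 47.21 dB.

47.2 dB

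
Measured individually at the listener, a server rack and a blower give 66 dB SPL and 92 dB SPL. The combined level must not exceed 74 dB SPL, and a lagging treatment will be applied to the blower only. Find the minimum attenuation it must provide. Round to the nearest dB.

19 dB

Everything except the blower sums to 10^(66/10) = 3.981e+06 in linear terms, 66.00 dB SPL.
The limit corresponds to 10^(74/10) = 2.512e+07; subtracting the fixed part leaves 2.114e+07 for the blower, i.e. 73.25 dB SPL.
So the blower must be reduced from 92 to 73.25 dB SPL: IL = 18.75 dB.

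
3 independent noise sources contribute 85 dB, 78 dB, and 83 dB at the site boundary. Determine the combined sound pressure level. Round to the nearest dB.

88 dB

Incoherent sources combine by intensity addition: L_total = 10·log₁₀(Σ 10^(L_i/10)).
Σ 10^(L/10) = 10^(85/10) + 10^(78/10) + 10^(83/10) = 5.788e+08.
L_total = 10·log₁₀(5.788e+08) = 87.63 dB.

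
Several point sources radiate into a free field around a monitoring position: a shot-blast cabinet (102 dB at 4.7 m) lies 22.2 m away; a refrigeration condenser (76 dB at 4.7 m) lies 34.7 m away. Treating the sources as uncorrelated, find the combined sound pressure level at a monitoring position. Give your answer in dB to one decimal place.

First find each source's level at the receiver (point-source: −20·log₁₀(r/r_ref)), then combine on an intensity basis.
shot-blast cabinet: 102 − 20·log₁₀(22.2/4.7) = 102 − 13.49 = 88.51 dB.
refrigeration condenser: 76 − 20·log₁₀(34.7/4.7) = 76 − 17.36 = 58.64 dB.
Σ 10^(L/10) = 7.111e+08 → L_total = 10·log₁₀(7.111e+08) = 88.52 dB.

88.5 dB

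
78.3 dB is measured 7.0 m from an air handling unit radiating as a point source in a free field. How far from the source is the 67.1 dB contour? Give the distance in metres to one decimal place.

25.4 m

For a point source L₁ − L₂ = 20·log₁₀(r₂/r₁), so r₂ = r₁·10^((L₁−L₂)/20).
r₂ = 7.0·10^((78.3−67.1)/20) = 7.0·10^(11.2/20) = 25.42 m.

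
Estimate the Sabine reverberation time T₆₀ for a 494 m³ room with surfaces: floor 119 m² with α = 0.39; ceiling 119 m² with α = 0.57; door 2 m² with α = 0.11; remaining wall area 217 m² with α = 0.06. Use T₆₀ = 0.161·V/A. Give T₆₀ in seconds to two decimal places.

0.62 s

Total absorption A = 119·0.39 + 119·0.57 + 2·0.11 + 217·0.06 = 127.48 m² sabins.
T₆₀ = 0.161·V/A = 0.161·494/127.48 = 0.624 s.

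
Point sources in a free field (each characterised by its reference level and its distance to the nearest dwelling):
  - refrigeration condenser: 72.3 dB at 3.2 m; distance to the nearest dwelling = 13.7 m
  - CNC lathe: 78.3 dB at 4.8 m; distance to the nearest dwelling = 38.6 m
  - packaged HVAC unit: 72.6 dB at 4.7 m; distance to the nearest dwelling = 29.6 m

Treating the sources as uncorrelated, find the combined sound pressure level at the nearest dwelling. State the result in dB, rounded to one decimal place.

Apply inverse-square spreading to bring every level to the receiver, then sum 10^(L/10).
refrigeration condenser: 72.3 − 20·log₁₀(13.7/3.2) = 72.3 − 12.63 = 59.67 dB.
CNC lathe: 78.3 − 20·log₁₀(38.6/4.8) = 78.3 − 18.11 = 60.19 dB.
packaged HVAC unit: 72.6 − 20·log₁₀(29.6/4.7) = 72.6 − 15.98 = 56.62 dB.
Σ 10^(L/10) = 2.431e+06 → L_total = 10·log₁₀(2.431e+06) = 63.86 dB.

63.9 dB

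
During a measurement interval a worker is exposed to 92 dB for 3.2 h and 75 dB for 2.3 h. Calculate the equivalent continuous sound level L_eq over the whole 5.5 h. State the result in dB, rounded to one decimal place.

89.7 dB

The energy average is taken in the linear domain: L_eq = 10·log₁₀[(Σ tᵢ·10^(Lᵢ/10))/T], T = 5.5 h.
Σ tᵢ·10^(Lᵢ/10) = 3.2·10^(92/10) + 2.3·10^(75/10) = 5.144e+09.
L_eq = 10·log₁₀(5.144e+09/5.5) = 89.71 dB.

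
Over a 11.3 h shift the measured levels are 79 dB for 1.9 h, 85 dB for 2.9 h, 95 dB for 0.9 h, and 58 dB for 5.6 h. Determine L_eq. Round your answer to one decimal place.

Weight each interval's intensity by its duration and average over T = 11.3 h:
Σ tᵢ·10^(Lᵢ/10) = 1.9·10^(79/10) + 2.9·10^(85/10) + 0.9·10^(95/10) + 5.6·10^(58/10) = 3.918e+09.
L_eq = 10·log₁₀(3.918e+09/11.3) = 85.40 dB.

85.4 dB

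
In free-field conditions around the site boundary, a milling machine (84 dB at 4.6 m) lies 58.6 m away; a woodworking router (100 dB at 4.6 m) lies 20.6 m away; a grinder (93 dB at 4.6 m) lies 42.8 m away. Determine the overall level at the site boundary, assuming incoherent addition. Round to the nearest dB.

First find each source's level at the receiver (point-source: −20·log₁₀(r/r_ref)), then combine on an intensity basis.
milling machine: 84 − 20·log₁₀(58.6/4.6) = 84 − 22.10 = 61.90 dB.
woodworking router: 100 − 20·log₁₀(20.6/4.6) = 100 − 13.02 = 86.98 dB.
grinder: 93 − 20·log₁₀(42.8/4.6) = 93 − 19.37 = 73.63 dB.
Σ 10^(L/10) = 5.232e+08 → L_total = 10·log₁₀(5.232e+08) = 87.19 dB.

87 dB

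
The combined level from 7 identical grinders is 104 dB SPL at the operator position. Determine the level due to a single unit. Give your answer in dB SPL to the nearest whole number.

7 equal contributions raise the level by 10·log₁₀ 7 = 8.451 dB, so each unit alone gives 104 − 8.451.

96 dB SPL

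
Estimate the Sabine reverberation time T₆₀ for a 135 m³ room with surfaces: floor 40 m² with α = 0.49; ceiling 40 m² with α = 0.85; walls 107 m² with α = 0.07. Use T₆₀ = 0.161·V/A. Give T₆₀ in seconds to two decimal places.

Summing Sᵢαᵢ: 40·0.49 + 40·0.85 + 107·0.07 = 61.09 m².
T₆₀ = 0.161 × 135 / 61.09 = 0.356 s.

0.36 s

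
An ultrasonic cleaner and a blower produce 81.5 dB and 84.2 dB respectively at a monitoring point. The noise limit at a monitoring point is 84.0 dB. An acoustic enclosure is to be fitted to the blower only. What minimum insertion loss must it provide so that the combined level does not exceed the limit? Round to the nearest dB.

4 dB

Everything except the blower sums to 10^(81.5/10) = 1.413e+08 in linear terms, 81.50 dB.
The limit corresponds to 10^(84.0/10) = 2.512e+08; subtracting the fixed part leaves 1.099e+08 for the blower, i.e. 80.41 dB.
So the blower must be reduced from 84.2 to 80.41 dB: IL = 3.79 dB.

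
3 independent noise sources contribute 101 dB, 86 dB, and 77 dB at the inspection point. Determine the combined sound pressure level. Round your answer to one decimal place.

101.2 dB

For uncorrelated sources the intensities add, so convert each level to linear form, sum, and take 10·log₁₀ of the total.
Σ 10^(L/10) = 10^(101/10) + 10^(86/10) + 10^(77/10) = 1.304e+10.
L_total = 10·log₁₀(1.304e+10) = 101.15 dB.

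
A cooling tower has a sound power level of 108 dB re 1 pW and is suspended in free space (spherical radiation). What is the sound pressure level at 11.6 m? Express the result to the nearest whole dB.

L_p = L_w − 10·log₁₀(4π·r²) with r = 11.6 m.
4π·r² = 1691 m², 10·log₁₀ of that is 32.281 dB.
L_p = 108 − 32.281 = 75.72 dB.

76 dB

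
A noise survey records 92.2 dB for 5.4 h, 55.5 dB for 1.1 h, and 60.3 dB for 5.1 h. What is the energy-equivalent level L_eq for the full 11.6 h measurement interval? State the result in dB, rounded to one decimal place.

88.9 dB

The energy average is taken in the linear domain: L_eq = 10·log₁₀[(Σ tᵢ·10^(Lᵢ/10))/T], T = 11.6 h.
Σ tᵢ·10^(Lᵢ/10) = 5.4·10^(92.2/10) + 1.1·10^(55.5/10) + 5.1·10^(60.3/10) = 8.968e+09.
L_eq = 10·log₁₀(8.968e+09/11.6) = 88.88 dB.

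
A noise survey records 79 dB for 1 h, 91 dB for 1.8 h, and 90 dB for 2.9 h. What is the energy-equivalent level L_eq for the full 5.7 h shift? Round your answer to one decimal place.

Weight each interval's intensity by its duration and average over T = 5.7 h:
Σ tᵢ·10^(Lᵢ/10) = 1·10^(79/10) + 1.8·10^(91/10) + 2.9·10^(90/10) = 5.245e+09.
L_eq = 10·log₁₀(5.245e+09/5.7) = 89.64 dB.

89.6 dB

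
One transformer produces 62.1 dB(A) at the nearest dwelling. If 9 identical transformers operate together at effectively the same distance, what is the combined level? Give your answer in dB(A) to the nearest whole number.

72 dB(A)

With 9 equal, uncorrelated contributions the intensity is 9× that of one unit, giving a rise of 10·log₁₀ 9.
L_total = 62.1 + 10·log₁₀(9) = 62.1 + 9.542 = 71.64 dB(A).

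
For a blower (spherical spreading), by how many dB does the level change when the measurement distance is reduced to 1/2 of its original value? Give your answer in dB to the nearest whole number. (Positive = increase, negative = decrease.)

+6 dB

With spherical spreading the level changes by −20·log₁₀(r₂/r₁).
ΔL = −20·log₁₀(0.5) = +6.02 dB.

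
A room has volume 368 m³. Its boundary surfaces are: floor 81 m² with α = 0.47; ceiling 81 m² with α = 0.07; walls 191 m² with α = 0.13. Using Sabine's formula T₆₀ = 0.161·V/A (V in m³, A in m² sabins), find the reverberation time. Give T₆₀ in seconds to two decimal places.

Total absorption A = 81·0.47 + 81·0.07 + 191·0.13 = 68.57 m² sabins.
T₆₀ = 0.161 × 368 / 68.57 = 0.864 s.

0.86 s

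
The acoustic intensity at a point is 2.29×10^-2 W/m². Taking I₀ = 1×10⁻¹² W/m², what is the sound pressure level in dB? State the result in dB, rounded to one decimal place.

103.6 dB

Dividing by I₀ shifts the exponent by 12: I/I₀ = 2.29×10^10.
L = 10·(0.3598 + 10) = 103.60 dB.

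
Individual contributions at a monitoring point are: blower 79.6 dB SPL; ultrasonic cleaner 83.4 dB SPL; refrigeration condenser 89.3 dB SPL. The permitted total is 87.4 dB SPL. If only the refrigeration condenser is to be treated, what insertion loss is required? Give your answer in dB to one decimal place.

5.5 dB

Everything except the refrigeration condenser sums to 10^(79.6/10) + 10^(83.4/10) = 3.100e+08 in linear terms, 84.91 dB SPL.
To meet 87.4 dB SPL overall, the treated refrigeration condenser may contribute at most 10^(87.4/10) − 3.100e+08 = 2.396e+08, i.e. 83.79 dB SPL.
So the refrigeration condenser must be reduced from 89.3 to 83.79 dB SPL: IL = 5.51 dB.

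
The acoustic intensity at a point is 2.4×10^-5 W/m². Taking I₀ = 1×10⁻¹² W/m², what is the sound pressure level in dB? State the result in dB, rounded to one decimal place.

73.8 dB

I/I₀ = 2.4×10^-5/10⁻¹² = 2.4×10^7, and L = 10·log₁₀(I/I₀).
L = 10·(0.3802 + 7) = 73.80 dB.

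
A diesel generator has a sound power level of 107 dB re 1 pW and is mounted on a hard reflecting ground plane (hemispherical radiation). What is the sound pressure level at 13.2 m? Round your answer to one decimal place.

76.6 dB

Free-field hemispherical radiation: L_p = L_w − 10·log₁₀(2π·r²), r = 13.2 m.
2π·r² = 1095 m², 10·log₁₀ of that is 30.393 dB.
L_p = 107 − 30.393 = 76.61 dB.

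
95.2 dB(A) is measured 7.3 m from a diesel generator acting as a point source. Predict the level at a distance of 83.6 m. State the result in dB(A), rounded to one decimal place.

74.0 dB(A)

Point-source attenuation: ΔL = 20·log₁₀(r₂/r₁) = 20·log₁₀(83.6/7.3) = 21.178 dB.
L₂ = 95.2 − 20·log₁₀(83.6/7.3) = 95.2 − 21.178 = 74.02 dB(A).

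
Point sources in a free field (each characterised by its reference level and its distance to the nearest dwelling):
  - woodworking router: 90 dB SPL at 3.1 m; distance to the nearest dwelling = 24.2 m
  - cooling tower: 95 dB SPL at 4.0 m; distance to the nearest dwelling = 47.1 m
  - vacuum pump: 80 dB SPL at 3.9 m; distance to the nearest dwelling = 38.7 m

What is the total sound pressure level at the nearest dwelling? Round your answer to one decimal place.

76.0 dB SPL

Apply inverse-square spreading to bring every level to the receiver, then sum 10^(L/10).
woodworking router: 90 − 20·log₁₀(24.2/3.1) = 90 − 17.85 = 72.15 dB SPL.
cooling tower: 95 − 20·log₁₀(47.1/4.0) = 95 − 21.42 = 73.58 dB SPL.
vacuum pump: 80 − 20·log₁₀(38.7/3.9) = 80 − 19.93 = 60.07 dB SPL.
Σ 10^(L/10) = 4.023e+07 → L_total = 10·log₁₀(4.023e+07) = 76.05 dB SPL.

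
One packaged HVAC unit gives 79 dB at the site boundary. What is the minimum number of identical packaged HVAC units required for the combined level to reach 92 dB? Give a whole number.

20

Need L₁ + 10·log₁₀ N ≥ 92, i.e. log₁₀ N ≥ 1.30.
N ≥ 10^(13.0/10) = 19.953, so N = 20.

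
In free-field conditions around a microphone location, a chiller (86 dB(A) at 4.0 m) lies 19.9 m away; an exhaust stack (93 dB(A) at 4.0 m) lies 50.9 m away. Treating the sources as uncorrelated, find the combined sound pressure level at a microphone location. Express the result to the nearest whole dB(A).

First find each source's level at the receiver (point-source: −20·log₁₀(r/r_ref)), then combine on an intensity basis.
chiller: 86 − 20·log₁₀(19.9/4.0) = 86 − 13.94 = 72.06 dB(A).
exhaust stack: 93 − 20·log₁₀(50.9/4.0) = 93 − 22.09 = 70.91 dB(A).
Σ 10^(L/10) = 2.841e+07 → L_total = 10·log₁₀(2.841e+07) = 74.53 dB(A).

75 dB(A)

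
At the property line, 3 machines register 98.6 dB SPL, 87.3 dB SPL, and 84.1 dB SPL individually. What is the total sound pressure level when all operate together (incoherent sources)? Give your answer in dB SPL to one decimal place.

For uncorrelated sources the intensities add, so convert each level to linear form, sum, and take 10·log₁₀ of the total.
Σ 10^(L/10) = 10^(98.6/10) + 10^(87.3/10) + 10^(84.1/10) = 8.038e+09.
L_total = 10·log₁₀(8.038e+09) = 99.05 dB SPL.

99.1 dB SPL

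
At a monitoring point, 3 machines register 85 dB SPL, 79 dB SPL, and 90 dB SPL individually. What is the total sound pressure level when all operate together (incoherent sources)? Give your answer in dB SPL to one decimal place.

91.4 dB SPL

Incoherent sources combine by intensity addition: L_total = 10·log₁₀(Σ 10^(L_i/10)).
Σ 10^(L/10) = 10^(85/10) + 10^(79/10) + 10^(90/10) = 1.396e+09.
L_total = 10·log₁₀(1.396e+09) = 91.45 dB SPL.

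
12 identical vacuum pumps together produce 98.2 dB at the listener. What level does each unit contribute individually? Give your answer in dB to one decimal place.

87.4 dB

12 equal contributions raise the level by 10·log₁₀ 12 = 10.792 dB, so each unit alone gives 98.2 − 10.792.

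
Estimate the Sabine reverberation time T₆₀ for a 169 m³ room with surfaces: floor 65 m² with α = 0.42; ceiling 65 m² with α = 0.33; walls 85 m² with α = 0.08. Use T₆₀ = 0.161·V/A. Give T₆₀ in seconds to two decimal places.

0.49 s

Total absorption A = 65·0.42 + 65·0.33 + 85·0.08 = 55.55 m² sabins.
T₆₀ = 0.161·V/A = 0.161·169/55.55 = 0.490 s.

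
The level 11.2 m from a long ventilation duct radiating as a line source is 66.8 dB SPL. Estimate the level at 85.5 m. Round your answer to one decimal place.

58.0 dB SPL

For a line source, L₂ = L₁ − 10·log₁₀(r₂/r₁).
L₂ = 66.8 − 10·log₁₀(85.5/11.2) = 66.8 − 8.827 = 57.97 dB SPL.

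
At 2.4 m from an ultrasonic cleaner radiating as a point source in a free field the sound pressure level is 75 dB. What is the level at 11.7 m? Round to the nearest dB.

Spherical spreading from a point source gives a 20·log₁₀(r₂/r₁) drop.
L₂ = 75 − 20·log₁₀(11.7/2.4) = 75 − 13.759 = 61.24 dB.

61 dB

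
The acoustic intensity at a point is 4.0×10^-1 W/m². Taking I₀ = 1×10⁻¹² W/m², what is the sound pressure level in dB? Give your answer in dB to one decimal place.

116.0 dB

L = 10·log₁₀(I/I₀) = 10·log₁₀(4.0×10^-1/10⁻¹²) = 10·log₁₀(4.0×10^11).
L = 10·(0.6021 + 11) = 116.02 dB.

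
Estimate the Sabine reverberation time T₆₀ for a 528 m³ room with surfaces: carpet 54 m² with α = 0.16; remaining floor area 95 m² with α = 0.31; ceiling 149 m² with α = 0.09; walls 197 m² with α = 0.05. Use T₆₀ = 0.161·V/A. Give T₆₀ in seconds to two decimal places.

1.39 s

Summing Sᵢαᵢ: 54·0.16 + 95·0.31 + 149·0.09 + 197·0.05 = 61.35 m².
T₆₀ = 0.161·V/A = 0.161·528/61.35 = 1.386 s.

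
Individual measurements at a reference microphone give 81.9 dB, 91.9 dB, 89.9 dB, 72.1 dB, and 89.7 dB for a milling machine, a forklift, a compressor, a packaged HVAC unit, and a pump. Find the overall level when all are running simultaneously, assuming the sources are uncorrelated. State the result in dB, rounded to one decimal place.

95.6 dB

For uncorrelated sources the intensities add, so convert each level to linear form, sum, and take 10·log₁₀ of the total.
Σ 10^(L/10) = 10^(81.9/10) + 10^(91.9/10) + 10^(89.9/10) + 10^(72.1/10) + 10^(89.7/10) = 3.630e+09.
L_total = 10·log₁₀(3.630e+09) = 95.60 dB.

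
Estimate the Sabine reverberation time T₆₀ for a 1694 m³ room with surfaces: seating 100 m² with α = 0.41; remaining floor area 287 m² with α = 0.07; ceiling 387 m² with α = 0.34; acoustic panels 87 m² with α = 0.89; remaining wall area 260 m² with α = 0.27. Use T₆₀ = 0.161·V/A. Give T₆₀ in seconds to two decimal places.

0.80 s

Total absorption A = 100·0.41 + 287·0.07 + 387·0.34 + 87·0.89 + 260·0.27 = 340.30 m² sabins.
T₆₀ = 0.161·V/A = 0.161·1694/340.30 = 0.801 s.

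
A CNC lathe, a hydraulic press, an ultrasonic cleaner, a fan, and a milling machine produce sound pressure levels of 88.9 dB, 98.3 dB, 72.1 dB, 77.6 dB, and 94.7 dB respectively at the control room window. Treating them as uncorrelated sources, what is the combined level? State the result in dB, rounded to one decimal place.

For uncorrelated sources the intensities add, so convert each level to linear form, sum, and take 10·log₁₀ of the total.
Σ 10^(L/10) = 10^(88.9/10) + 10^(98.3/10) + 10^(72.1/10) + 10^(77.6/10) + 10^(94.7/10) = 1.056e+10.
L_total = 10·log₁₀(1.056e+10) = 100.24 dB.

100.2 dB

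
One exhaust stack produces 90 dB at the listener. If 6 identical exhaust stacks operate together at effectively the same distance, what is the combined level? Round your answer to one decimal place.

97.8 dB

L_total = L₁ + 10·log₁₀ N for N identical incoherent sources.
L_total = 90 + 10·log₁₀(6) = 90 + 7.782 = 97.78 dB.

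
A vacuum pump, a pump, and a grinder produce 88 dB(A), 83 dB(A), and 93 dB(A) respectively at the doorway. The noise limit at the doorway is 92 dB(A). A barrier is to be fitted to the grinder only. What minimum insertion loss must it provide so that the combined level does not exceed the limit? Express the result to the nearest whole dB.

The untreated sources together contribute 10^(88/10) + 10^(83/10) = 8.305e+08, i.e. 89.19 dB(A).
The limit corresponds to 10^(92/10) = 1.585e+09; subtracting the fixed part leaves 7.544e+08 for the grinder, i.e. 88.78 dB(A).
So the grinder must be reduced from 93 to 88.78 dB(A): IL = 4.22 dB.

4 dB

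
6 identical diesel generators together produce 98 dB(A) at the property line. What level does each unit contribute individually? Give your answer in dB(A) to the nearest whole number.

90 dB(A)

For N identical incoherent sources L_total = L₁ + 10·log₁₀ N, so L₁ = 98 − 10·log₁₀(6) = 98 − 7.782.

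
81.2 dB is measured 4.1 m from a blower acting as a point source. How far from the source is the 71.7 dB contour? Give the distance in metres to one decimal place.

For a point source L₁ − L₂ = 20·log₁₀(r₂/r₁), so r₂ = r₁·10^((L₁−L₂)/20).
r₂ = 4.1·10^((81.2−71.7)/20) = 4.1·10^(9.5/20) = 12.24 m.

12.2 m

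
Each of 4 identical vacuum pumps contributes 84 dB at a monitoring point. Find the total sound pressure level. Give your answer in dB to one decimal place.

L_total = L₁ + 10·log₁₀ N for N identical incoherent sources.
L_total = 84 + 10·log₁₀(4) = 84 + 6.021 = 90.02 dB.

90.0 dB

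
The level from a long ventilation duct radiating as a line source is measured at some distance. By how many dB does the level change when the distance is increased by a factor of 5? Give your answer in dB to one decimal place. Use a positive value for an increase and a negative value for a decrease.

A line source loses 3 dB per doubling of distance; generally ΔL = −10·log₁₀(r₂/r₁).
ΔL = −10·log₁₀(5) = -6.99 dB.

-7.0 dB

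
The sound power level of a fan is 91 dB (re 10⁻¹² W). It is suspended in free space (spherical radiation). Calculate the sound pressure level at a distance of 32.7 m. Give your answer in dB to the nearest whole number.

50 dB

Free-field spherical radiation: L_p = L_w − 10·log₁₀(4π·r²), r = 32.7 m.
4π·r² = 1.344e+04 m², 10·log₁₀ of that is 41.283 dB.
L_p = 91 − 41.283 = 49.72 dB.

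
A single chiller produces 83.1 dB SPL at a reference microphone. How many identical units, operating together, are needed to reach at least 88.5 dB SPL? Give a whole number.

4

Need L₁ + 10·log₁₀ N ≥ 88.5, i.e. log₁₀ N ≥ 0.54.
N ≥ 10^(5.4/10) = 3.467, so N = 4.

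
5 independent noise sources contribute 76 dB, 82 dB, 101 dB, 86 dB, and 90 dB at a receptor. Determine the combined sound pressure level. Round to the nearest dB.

For uncorrelated sources the intensities add, so convert each level to linear form, sum, and take 10·log₁₀ of the total.
Σ 10^(L/10) = 10^(76/10) + 10^(82/10) + 10^(101/10) + 10^(86/10) + 10^(90/10) = 1.419e+10.
L_total = 10·log₁₀(1.419e+10) = 101.52 dB.

102 dB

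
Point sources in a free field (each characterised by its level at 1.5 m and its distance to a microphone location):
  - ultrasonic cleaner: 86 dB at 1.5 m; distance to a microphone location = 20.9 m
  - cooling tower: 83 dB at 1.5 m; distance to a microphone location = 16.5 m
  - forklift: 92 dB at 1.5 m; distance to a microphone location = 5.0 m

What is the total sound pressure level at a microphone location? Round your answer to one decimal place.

81.7 dB

Propagate each source to the receiver with L = L_ref − 20·log₁₀(r/r_ref), then add intensities.
ultrasonic cleaner: 86 − 20·log₁₀(20.9/1.5) = 86 − 22.88 = 63.12 dB.
cooling tower: 83 − 20·log₁₀(16.5/1.5) = 83 − 20.83 = 62.17 dB.
forklift: 92 − 20·log₁₀(5.0/1.5) = 92 − 10.46 = 81.54 dB.
Σ 10^(L/10) = 1.463e+08 → L_total = 10·log₁₀(1.463e+08) = 81.65 dB.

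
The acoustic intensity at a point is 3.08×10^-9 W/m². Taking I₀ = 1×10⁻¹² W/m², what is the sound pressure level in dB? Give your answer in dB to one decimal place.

L = 10·log₁₀(I/I₀) = 10·log₁₀(3.08×10^-9/10⁻¹²) = 10·log₁₀(3.08×10^3).
L = 10·(0.4886 + 3) = 34.89 dB.

34.9 dB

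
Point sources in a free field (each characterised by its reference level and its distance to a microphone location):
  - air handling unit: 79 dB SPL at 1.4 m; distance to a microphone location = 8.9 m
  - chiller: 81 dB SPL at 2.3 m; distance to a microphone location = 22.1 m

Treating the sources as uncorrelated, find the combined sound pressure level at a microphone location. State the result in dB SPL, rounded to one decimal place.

65.2 dB SPL

Apply inverse-square spreading to bring every level to the receiver, then sum 10^(L/10).
air handling unit: 79 − 20·log₁₀(8.9/1.4) = 79 − 16.07 = 62.93 dB SPL.
chiller: 81 − 20·log₁₀(22.1/2.3) = 81 − 19.65 = 61.35 dB SPL.
Σ 10^(L/10) = 3.329e+06 → L_total = 10·log₁₀(3.329e+06) = 65.22 dB SPL.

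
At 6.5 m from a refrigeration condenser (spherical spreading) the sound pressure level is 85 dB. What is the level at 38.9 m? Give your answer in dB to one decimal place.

For a point source, L₂ = L₁ − 20·log₁₀(r₂/r₁).
L₂ = 85 − 20·log₁₀(38.9/6.5) = 85 − 15.541 = 69.46 dB.

69.5 dB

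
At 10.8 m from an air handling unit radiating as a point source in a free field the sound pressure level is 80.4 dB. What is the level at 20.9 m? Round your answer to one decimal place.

Spherical spreading from a point source gives a 20·log₁₀(r₂/r₁) drop.
L₂ = 80.4 − 20·log₁₀(20.9/10.8) = 80.4 − 5.734 = 74.67 dB.

74.7 dB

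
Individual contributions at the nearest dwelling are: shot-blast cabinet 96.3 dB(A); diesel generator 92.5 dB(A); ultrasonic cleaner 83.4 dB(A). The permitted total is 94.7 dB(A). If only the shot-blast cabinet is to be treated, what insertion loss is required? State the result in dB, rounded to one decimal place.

Fixed contribution from the other sources: Σ 10^(L/10) = 10^(92.5/10) + 10^(83.4/10) = 1.997e+09 (93.00 dB(A)).
The limit corresponds to 10^(94.7/10) = 2.951e+09; subtracting the fixed part leaves 9.542e+08 for the shot-blast cabinet, i.e. 89.80 dB(A).
So the shot-blast cabinet must be reduced from 96.3 to 89.80 dB(A): IL = 6.50 dB.

6.5 dB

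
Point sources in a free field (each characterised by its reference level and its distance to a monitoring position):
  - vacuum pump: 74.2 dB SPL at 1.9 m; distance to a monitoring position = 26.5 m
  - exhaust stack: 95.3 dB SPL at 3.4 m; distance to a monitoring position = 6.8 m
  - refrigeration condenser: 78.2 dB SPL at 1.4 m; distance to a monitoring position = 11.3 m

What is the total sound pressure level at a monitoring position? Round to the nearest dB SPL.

First find each source's level at the receiver (point-source: −20·log₁₀(r/r_ref)), then combine on an intensity basis.
vacuum pump: 74.2 − 20·log₁₀(26.5/1.9) = 74.2 − 22.89 = 51.31 dB SPL.
exhaust stack: 95.3 − 20·log₁₀(6.8/3.4) = 95.3 − 6.02 = 89.28 dB SPL.
refrigeration condenser: 78.2 − 20·log₁₀(11.3/1.4) = 78.2 − 18.14 = 60.06 dB SPL.
Σ 10^(L/10) = 8.483e+08 → L_total = 10·log₁₀(8.483e+08) = 89.29 dB SPL.

89 dB SPL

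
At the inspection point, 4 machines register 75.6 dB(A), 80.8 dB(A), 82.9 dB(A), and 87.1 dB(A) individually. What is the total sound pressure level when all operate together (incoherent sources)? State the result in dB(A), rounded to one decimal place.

For uncorrelated sources the intensities add, so convert each level to linear form, sum, and take 10·log₁₀ of the total.
Σ 10^(L/10) = 10^(75.6/10) + 10^(80.8/10) + 10^(82.9/10) + 10^(87.1/10) = 8.644e+08.
L_total = 10·log₁₀(8.644e+08) = 89.37 dB(A).

89.4 dB(A)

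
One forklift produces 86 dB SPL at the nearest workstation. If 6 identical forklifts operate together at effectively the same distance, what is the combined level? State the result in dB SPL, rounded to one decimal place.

93.8 dB SPL

L_total = L₁ + 10·log₁₀ N for N identical incoherent sources.
L_total = 86 + 10·log₁₀(6) = 86 + 7.782 = 93.78 dB SPL.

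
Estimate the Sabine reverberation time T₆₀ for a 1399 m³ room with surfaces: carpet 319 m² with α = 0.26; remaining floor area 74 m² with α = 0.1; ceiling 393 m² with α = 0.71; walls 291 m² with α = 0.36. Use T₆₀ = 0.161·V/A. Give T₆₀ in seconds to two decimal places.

0.48 s

Summing Sᵢαᵢ: 319·0.26 + 74·0.1 + 393·0.71 + 291·0.36 = 474.13 m².
T₆₀ = 0.161 × 1399 / 474.13 = 0.475 s.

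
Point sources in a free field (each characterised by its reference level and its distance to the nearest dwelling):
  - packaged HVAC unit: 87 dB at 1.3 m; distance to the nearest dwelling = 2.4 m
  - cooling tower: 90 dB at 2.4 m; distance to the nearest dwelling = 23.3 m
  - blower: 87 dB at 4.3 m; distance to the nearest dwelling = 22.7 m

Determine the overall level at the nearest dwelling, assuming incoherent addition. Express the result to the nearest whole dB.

82 dB

First find each source's level at the receiver (point-source: −20·log₁₀(r/r_ref)), then combine on an intensity basis.
packaged HVAC unit: 87 − 20·log₁₀(2.4/1.3) = 87 − 5.33 = 81.67 dB.
cooling tower: 90 − 20·log₁₀(23.3/2.4) = 90 − 19.74 = 70.26 dB.
blower: 87 − 20·log₁₀(22.7/4.3) = 87 − 14.45 = 72.55 dB.
Σ 10^(L/10) = 1.756e+08 → L_total = 10·log₁₀(1.756e+08) = 82.45 dB.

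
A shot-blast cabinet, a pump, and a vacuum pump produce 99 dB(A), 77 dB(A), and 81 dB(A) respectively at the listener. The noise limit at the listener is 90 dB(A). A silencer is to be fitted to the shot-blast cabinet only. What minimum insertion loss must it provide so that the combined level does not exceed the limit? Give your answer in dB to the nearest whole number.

The untreated sources together contribute 10^(77/10) + 10^(81/10) = 1.760e+08, i.e. 82.46 dB(A).
To meet 90 dB(A) overall, the treated shot-blast cabinet may contribute at most 10^(90/10) − 1.760e+08 = 8.240e+08, i.e. 89.16 dB(A).
So the shot-blast cabinet must be reduced from 99 to 89.16 dB(A): IL = 9.84 dB.

10 dB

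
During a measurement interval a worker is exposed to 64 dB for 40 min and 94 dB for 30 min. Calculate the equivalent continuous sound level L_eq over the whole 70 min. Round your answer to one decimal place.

Weight each interval's intensity by its duration and average over T = 70 min:
Σ tᵢ·10^(Lᵢ/10) = 40·10^(64/10) + 30·10^(94/10) = 7.546e+10.
L_eq = 10·log₁₀(7.546e+10/70) = 90.33 dB.

90.3 dB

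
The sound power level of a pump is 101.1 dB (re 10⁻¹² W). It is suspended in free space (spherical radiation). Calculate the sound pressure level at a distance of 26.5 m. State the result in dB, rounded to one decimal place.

The power spreads over a sphere of area 4π·r², so L_p = L_w − 10·log₁₀(4π·r²).
4π·r² = 8825 m², 10·log₁₀ of that is 39.457 dB.
L_p = 101.1 − 39.457 = 61.64 dB.

61.6 dB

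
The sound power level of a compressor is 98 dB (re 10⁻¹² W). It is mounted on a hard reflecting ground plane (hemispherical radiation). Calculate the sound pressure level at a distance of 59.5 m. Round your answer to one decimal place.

The power spreads over a hemisphere of area 2π·r², so L_p = L_w − 10·log₁₀(2π·r²).
2π·r² = 2.224e+04 m², 10·log₁₀ of that is 43.472 dB.
L_p = 98 − 43.472 = 54.53 dB.

54.5 dB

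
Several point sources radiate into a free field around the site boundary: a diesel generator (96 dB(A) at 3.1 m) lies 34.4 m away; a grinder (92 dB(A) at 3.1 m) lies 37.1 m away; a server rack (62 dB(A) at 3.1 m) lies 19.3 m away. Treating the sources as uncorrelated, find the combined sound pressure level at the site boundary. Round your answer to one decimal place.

Apply inverse-square spreading to bring every level to the receiver, then sum 10^(L/10).
diesel generator: 96 − 20·log₁₀(34.4/3.1) = 96 − 20.90 = 75.10 dB(A).
grinder: 92 − 20·log₁₀(37.1/3.1) = 92 − 21.56 = 70.44 dB(A).
server rack: 62 − 20·log₁₀(19.3/3.1) = 62 − 15.88 = 46.12 dB(A).
Σ 10^(L/10) = 4.344e+07 → L_total = 10·log₁₀(4.344e+07) = 76.38 dB(A).

76.4 dB(A)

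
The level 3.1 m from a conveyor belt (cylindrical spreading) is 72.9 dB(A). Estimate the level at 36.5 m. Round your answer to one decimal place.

Cylindrical spreading from a line source gives a 10·log₁₀(r₂/r₁) drop.
L₂ = 72.9 − 10·log₁₀(36.5/3.1) = 72.9 − 10.709 = 62.19 dB(A).

62.2 dB(A)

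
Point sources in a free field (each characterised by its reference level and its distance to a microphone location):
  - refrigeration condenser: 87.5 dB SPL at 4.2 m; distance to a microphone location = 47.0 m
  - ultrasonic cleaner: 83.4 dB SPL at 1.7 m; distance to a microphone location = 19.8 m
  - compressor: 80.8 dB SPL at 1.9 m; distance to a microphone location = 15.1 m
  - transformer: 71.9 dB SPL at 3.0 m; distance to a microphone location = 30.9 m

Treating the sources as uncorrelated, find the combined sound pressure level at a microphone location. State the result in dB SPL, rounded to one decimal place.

69.1 dB SPL

Propagate each source to the receiver with L = L_ref − 20·log₁₀(r/r_ref), then add intensities.
refrigeration condenser: 87.5 − 20·log₁₀(47.0/4.2) = 87.5 − 20.98 = 66.52 dB SPL.
ultrasonic cleaner: 83.4 − 20·log₁₀(19.8/1.7) = 83.4 − 21.32 = 62.08 dB SPL.
compressor: 80.8 − 20·log₁₀(15.1/1.9) = 80.8 − 18.00 = 62.80 dB SPL.
transformer: 71.9 − 20·log₁₀(30.9/3.0) = 71.9 − 20.26 = 51.64 dB SPL.
Σ 10^(L/10) = 8.153e+06 → L_total = 10·log₁₀(8.153e+06) = 69.11 dB SPL.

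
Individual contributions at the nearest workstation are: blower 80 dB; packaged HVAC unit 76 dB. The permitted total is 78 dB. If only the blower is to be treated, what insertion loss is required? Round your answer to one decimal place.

Fixed contribution from the other source: Σ 10^(L/10) = 10^(76/10) = 3.981e+07 (76.00 dB).
The limit corresponds to 10^(78/10) = 6.310e+07; subtracting the fixed part leaves 2.329e+07 for the blower, i.e. 73.67 dB.
Required insertion loss = 80 − 73.67 = 6.33 dB.

6.3 dB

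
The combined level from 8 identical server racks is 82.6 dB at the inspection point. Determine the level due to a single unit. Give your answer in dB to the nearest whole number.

74 dB

For N identical incoherent sources L_total = L₁ + 10·log₁₀ N, so L₁ = 82.6 − 10·log₁₀(8) = 82.6 − 9.031.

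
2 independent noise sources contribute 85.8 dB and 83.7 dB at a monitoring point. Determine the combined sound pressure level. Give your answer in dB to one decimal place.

For uncorrelated sources the intensities add, so convert each level to linear form, sum, and take 10·log₁₀ of the total.
Σ 10^(L/10) = 10^(85.8/10) + 10^(83.7/10) = 6.146e+08.
L_total = 10·log₁₀(6.146e+08) = 87.89 dB.

87.9 dB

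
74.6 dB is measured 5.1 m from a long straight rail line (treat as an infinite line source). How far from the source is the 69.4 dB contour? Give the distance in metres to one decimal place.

Line-source spreading drops the level by 10·log₁₀(r₂/r₁); inverting, r₂/r₁ = 10^(ΔL/10).
r₂ = 5.1·10^((74.6−69.4)/10) = 5.1·10^(5.2/10) = 16.89 m.

16.9 m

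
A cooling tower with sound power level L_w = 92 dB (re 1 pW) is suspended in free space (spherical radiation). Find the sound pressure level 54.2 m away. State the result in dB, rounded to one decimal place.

Free-field spherical radiation: L_p = L_w − 10·log₁₀(4π·r²), r = 54.2 m.
4π·r² = 3.692e+04 m², 10·log₁₀ of that is 45.672 dB.
L_p = 92 − 45.672 = 46.33 dB.

46.3 dB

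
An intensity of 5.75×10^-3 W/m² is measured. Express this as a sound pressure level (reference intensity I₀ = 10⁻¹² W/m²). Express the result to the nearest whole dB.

I/I₀ = 5.75×10^-3/10⁻¹² = 5.75×10^9, and L = 10·log₁₀(I/I₀).
L = 10·(0.7597 + 9) = 97.60 dB.

98 dB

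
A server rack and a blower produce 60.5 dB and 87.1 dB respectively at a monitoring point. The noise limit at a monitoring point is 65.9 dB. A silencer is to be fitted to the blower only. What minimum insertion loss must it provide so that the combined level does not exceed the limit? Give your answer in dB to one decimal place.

22.7 dB

The untreated sources together contribute 10^(60.5/10) = 1.122e+06, i.e. 60.50 dB.
The limit corresponds to 10^(65.9/10) = 3.890e+06; subtracting the fixed part leaves 2.768e+06 for the blower, i.e. 64.42 dB.
Required insertion loss = 87.1 − 64.42 = 22.68 dB.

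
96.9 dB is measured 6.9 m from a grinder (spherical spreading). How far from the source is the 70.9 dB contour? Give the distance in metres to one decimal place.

Point-source spreading drops the level by 20·log₁₀(r₂/r₁); inverting, r₂/r₁ = 10^(ΔL/20).
r₂ = 6.9·10^((96.9−70.9)/20) = 6.9·10^(26.0/20) = 137.67 m.

137.7 m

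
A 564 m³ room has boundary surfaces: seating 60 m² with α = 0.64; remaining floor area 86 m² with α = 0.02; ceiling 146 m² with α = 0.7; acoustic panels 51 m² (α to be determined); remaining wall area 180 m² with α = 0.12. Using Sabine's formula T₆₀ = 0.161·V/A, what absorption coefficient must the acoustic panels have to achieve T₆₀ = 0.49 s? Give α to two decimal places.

0.42

From T₆₀ = 0.161·V/A, the target T₆₀ = 0.49 s needs A = 0.161·564/0.49 = 185.31 m².
Absorption from the other surfaces = 60·0.64 + 86·0.02 + 146·0.7 + 180·0.12 = 163.92 m², so the acoustic panels must supply 21.39 m² over 51 m².
α = 21.39/51 = 0.419.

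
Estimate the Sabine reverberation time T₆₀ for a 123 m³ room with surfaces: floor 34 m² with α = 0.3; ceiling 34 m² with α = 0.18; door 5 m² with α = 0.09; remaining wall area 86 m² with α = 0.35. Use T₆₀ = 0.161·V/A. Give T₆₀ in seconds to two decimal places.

0.42 s

A = Σ Sᵢαᵢ = 34·0.3 + 34·0.18 + 5·0.09 + 86·0.35 = 46.87 m².
T₆₀ = 0.161 × 123 / 46.87 = 0.423 s.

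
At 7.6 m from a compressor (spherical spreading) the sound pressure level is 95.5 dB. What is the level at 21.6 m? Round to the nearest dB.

Point-source attenuation: ΔL = 20·log₁₀(r₂/r₁) = 20·log₁₀(21.6/7.6) = 9.073 dB.
L₂ = 95.5 − 20·log₁₀(21.6/7.6) = 95.5 − 9.073 = 86.43 dB.

86 dB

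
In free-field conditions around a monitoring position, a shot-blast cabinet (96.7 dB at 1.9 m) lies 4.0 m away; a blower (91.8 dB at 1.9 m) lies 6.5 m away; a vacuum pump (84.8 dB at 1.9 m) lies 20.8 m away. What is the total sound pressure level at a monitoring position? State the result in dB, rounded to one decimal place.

First find each source's level at the receiver (point-source: −20·log₁₀(r/r_ref)), then combine on an intensity basis.
shot-blast cabinet: 96.7 − 20·log₁₀(4.0/1.9) = 96.7 − 6.47 = 90.23 dB.
blower: 91.8 − 20·log₁₀(6.5/1.9) = 91.8 − 10.68 = 81.12 dB.
vacuum pump: 84.8 − 20·log₁₀(20.8/1.9) = 84.8 − 20.79 = 64.01 dB.
Σ 10^(L/10) = 1.187e+09 → L_total = 10·log₁₀(1.187e+09) = 90.75 dB.

90.7 dB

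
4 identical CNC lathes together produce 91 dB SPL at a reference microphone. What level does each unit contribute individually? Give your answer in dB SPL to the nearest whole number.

4 equal contributions raise the level by 10·log₁₀ 4 = 6.021 dB, so each unit alone gives 91 − 6.021.

85 dB SPL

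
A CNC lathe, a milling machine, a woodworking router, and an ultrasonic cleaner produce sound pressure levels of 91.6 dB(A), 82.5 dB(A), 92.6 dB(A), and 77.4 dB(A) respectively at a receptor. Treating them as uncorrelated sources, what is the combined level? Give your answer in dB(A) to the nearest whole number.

95 dB(A)

For uncorrelated sources the intensities add, so convert each level to linear form, sum, and take 10·log₁₀ of the total.
Σ 10^(L/10) = 10^(91.6/10) + 10^(82.5/10) + 10^(92.6/10) + 10^(77.4/10) = 3.498e+09.
L_total = 10·log₁₀(3.498e+09) = 95.44 dB(A).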